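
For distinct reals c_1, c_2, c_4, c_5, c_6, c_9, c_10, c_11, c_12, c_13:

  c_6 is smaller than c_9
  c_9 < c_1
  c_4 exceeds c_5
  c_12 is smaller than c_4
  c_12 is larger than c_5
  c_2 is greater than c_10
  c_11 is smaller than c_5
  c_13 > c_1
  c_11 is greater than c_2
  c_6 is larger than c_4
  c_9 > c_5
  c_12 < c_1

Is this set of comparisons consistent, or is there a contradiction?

Every relation is compatible with c_10 < c_2 < c_11 < c_5 < c_12 < c_4 < c_6 < c_9 < c_1 < c_13; the set is consistent.

consistent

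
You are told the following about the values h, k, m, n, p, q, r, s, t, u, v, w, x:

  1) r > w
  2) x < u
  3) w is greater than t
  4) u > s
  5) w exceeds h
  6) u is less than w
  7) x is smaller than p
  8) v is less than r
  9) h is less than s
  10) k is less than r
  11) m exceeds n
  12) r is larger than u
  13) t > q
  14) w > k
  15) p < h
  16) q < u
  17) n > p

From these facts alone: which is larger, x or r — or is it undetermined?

x < p and p < h give x < h.
With h < s: x < p < h < s.
With s < u: x < p < h < s < u.
With u < w: x < p < h < s < u < w.
Then w < r extends the chain to r.
So r is larger.

r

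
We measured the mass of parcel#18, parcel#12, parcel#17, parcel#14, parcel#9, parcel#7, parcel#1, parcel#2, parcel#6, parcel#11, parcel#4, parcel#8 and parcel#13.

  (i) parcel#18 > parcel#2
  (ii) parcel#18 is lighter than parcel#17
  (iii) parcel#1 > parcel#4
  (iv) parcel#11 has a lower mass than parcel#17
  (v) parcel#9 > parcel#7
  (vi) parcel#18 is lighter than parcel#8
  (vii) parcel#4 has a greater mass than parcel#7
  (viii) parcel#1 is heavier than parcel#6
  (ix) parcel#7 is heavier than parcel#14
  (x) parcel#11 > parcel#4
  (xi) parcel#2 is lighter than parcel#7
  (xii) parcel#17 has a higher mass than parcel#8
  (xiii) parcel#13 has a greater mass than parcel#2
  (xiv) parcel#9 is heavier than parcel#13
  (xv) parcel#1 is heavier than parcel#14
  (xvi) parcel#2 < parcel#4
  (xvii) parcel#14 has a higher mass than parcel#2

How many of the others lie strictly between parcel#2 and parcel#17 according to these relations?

6

Chaining upward from parcel#2 reaches: parcel#18, parcel#13, parcel#14, parcel#7, parcel#4, parcel#9, parcel#1, parcel#11, parcel#8.
Chaining downward from parcel#17 reaches: parcel#18, parcel#14, parcel#7, parcel#4, parcel#11, parcel#8.
Strictly between parcel#2 and parcel#17 are those in both lists: parcel#18, parcel#14, parcel#7, parcel#4, parcel#11, parcel#8 — 6 elements.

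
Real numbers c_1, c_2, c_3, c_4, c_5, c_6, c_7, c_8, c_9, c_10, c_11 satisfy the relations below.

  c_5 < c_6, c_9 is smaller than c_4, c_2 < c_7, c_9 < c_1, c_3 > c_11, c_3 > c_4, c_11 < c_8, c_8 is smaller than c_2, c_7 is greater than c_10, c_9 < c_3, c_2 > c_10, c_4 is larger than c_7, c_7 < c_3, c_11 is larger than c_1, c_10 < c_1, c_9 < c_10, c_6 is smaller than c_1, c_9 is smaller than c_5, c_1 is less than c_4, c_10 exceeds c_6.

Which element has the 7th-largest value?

c_1

Chaining the given pairs: c_9 < c_5 < c_6 < c_10 < c_1 < c_11 < c_8 < c_2 < c_7 < c_4 < c_3.
The 7th largest is c_1.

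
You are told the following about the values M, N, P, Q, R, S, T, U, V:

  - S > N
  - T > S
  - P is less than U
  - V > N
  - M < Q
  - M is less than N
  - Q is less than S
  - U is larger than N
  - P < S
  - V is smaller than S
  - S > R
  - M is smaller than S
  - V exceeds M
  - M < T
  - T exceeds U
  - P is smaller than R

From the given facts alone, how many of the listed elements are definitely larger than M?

Directly above M: N, Q, V, S, T.
One step further: U (6 so far).
Nothing else is reachable above M; 6 in all.

6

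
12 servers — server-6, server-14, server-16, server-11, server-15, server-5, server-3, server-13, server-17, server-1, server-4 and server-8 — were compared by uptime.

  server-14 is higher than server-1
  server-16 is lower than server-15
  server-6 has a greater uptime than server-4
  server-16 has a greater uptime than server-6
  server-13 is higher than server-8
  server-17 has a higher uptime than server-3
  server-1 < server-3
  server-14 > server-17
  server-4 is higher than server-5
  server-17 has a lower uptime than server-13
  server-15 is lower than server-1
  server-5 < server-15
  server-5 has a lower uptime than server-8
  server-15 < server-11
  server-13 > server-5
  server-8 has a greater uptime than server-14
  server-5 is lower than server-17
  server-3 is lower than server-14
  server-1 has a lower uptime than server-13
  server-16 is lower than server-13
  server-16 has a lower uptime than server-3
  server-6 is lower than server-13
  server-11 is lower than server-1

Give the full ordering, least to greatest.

The consecutive links are each given: server-5 < server-4; server-4 < server-6; server-6 < server-16; server-16 < server-15; server-15 < server-11; server-11 < server-1; server-1 < server-3; server-3 < server-17; server-17 < server-14; server-14 < server-8; server-8 < server-13.

server-5 < server-4 < server-6 < server-16 < server-15 < server-11 < server-1 < server-3 < server-17 < server-14 < server-8 < server-13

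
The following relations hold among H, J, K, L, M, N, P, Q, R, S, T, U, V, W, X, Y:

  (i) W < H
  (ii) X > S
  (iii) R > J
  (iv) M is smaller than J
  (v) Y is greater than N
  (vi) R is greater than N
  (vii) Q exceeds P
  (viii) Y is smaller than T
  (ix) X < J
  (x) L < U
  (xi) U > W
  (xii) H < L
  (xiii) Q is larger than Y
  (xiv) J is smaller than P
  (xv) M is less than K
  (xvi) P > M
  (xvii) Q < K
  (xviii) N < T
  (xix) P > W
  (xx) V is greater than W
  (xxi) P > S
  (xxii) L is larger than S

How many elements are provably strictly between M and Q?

Chaining upward from M reaches: J, P, R, K.
Chaining downward from Q reaches: W, S, X, N, Y, J, P.
Strictly between M and Q are those in both lists: J, P — 2 elements.

2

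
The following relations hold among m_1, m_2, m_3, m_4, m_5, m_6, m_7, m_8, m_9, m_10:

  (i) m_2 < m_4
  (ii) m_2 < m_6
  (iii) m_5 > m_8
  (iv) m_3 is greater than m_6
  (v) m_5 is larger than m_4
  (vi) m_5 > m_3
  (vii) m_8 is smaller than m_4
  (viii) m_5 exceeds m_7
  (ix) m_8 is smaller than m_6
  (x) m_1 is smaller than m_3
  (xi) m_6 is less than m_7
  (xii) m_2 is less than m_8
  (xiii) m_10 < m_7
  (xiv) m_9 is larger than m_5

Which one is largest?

Chaining downward from m_9: directly below it, m_5; then m_8, m_4, m_3, m_7; then m_1, m_2, m_10, m_6.
That covers every other element, and nothing is given above m_9, so m_9 is the largest.

m_9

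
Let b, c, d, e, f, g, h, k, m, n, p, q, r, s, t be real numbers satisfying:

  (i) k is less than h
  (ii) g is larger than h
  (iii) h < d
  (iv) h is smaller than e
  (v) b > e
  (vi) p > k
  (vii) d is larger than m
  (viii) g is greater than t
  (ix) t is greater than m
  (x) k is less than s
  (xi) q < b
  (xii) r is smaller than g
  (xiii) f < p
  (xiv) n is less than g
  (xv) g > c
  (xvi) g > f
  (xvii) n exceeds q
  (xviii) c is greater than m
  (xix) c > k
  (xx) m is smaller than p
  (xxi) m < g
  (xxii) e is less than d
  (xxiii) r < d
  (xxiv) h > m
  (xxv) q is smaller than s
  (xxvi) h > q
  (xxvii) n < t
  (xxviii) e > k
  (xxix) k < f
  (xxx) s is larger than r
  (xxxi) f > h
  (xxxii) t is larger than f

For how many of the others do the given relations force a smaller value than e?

Directly below e: k, h.
One step further: q, m (4 so far).
Nothing else is reachable below e; 4 in all.

4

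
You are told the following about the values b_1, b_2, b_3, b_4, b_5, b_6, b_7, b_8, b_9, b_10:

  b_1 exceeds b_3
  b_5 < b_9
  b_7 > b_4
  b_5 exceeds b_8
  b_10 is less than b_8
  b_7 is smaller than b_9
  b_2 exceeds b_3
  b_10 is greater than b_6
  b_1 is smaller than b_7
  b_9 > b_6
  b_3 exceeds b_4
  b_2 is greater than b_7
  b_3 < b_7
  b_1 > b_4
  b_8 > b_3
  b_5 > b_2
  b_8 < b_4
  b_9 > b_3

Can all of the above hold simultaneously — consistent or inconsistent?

inconsistent

Chaining the given relations yields b_8 < b_4 < b_3, so b_8 < b_3. But one relation states b_3 < b_8. These cannot both hold.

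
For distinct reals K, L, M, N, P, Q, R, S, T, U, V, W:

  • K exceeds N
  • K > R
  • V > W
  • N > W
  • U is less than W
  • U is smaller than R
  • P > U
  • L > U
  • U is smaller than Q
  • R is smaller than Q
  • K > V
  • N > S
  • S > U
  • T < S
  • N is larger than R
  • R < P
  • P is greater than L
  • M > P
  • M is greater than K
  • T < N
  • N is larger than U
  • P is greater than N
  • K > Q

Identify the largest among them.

Chaining downward from M: directly below it, P, K; then U, R, N, L, Q, V; then W, T, S.
That covers every other element, and nothing is given above M, so M is the largest.

M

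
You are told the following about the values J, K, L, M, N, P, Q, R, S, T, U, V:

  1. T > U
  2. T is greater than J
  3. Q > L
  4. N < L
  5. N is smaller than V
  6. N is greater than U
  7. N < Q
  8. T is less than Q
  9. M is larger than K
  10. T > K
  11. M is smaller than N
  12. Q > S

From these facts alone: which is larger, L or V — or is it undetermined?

Following every chain through L: above L we get Q; below L we get K, M, U, N.
V is not reached, and no chain runs the other way from V to L.
So the given relations leave the order of L and V undetermined.

undetermined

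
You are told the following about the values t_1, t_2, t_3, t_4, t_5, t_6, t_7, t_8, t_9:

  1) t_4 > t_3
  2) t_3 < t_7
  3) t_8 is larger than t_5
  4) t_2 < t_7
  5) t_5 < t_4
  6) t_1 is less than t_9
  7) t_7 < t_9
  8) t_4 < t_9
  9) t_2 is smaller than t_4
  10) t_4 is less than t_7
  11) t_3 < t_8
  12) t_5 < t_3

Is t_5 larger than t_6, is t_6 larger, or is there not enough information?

undetermined

Following every chain through t_5: above t_5 we get t_3, t_4, t_7, t_9, t_8.
t_6 is not reached, and no chain runs the other way from t_6 to t_5.
So the given relations leave the order of t_5 and t_6 undetermined.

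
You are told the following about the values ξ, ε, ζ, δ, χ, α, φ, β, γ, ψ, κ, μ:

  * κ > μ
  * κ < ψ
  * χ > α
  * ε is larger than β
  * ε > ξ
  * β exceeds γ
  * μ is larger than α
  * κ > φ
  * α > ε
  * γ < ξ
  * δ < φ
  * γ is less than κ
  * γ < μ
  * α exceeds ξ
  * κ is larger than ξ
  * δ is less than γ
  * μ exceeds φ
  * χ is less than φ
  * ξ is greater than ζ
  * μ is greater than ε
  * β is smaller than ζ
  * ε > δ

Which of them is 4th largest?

φ

The consecutive relations fix a unique order: δ < γ < β < ζ < ξ < ε < α < χ < φ < μ < κ < ψ.
The 4th largest is φ.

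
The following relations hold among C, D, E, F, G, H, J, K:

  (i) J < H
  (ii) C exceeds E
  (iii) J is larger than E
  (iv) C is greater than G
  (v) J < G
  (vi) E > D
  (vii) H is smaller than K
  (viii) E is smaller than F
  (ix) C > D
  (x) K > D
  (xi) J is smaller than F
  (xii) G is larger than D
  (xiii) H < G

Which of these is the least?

D

Chaining upward from D: directly above it, E, G, K, C; then J, F; then H.
That covers every other element, and nothing is given below D, so D is the least.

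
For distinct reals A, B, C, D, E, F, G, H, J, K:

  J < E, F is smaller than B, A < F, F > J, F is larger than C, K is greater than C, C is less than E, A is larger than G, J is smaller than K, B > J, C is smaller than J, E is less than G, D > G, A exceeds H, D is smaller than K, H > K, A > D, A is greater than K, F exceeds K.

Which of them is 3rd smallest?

The consecutive relations fix a unique order: C < J < E < G < D < K < H < A < F < B.
Counting 3 from the smallest end gives E.

E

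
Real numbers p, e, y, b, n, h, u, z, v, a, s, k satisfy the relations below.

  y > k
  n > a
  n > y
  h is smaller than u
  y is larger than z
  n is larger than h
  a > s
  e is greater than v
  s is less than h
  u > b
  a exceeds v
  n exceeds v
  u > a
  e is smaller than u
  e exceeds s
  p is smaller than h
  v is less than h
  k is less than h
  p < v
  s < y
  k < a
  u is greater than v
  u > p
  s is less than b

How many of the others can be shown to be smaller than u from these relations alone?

The elements the relations force below u are k, p, s, v, b, a, h, e — no chain reaches any other.
That is 8.

8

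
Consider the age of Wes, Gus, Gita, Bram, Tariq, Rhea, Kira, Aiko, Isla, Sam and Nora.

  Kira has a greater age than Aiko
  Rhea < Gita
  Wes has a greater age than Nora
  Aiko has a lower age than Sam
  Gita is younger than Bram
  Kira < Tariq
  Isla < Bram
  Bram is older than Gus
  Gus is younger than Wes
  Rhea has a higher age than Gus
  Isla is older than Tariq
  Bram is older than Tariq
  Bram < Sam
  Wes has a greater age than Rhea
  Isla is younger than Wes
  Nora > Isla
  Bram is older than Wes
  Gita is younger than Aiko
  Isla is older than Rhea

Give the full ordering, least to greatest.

Each adjacent pair is fixed by a given relation: Gus < Rhea; Rhea < Gita; Gita < Aiko; Aiko < Kira; Kira < Tariq; Tariq < Isla; Isla < Nora; Nora < Wes; Wes < Bram; Bram < Sam. Chaining them end to end gives the full order.

Gus < Rhea < Gita < Aiko < Kira < Tariq < Isla < Nora < Wes < Bram < Sam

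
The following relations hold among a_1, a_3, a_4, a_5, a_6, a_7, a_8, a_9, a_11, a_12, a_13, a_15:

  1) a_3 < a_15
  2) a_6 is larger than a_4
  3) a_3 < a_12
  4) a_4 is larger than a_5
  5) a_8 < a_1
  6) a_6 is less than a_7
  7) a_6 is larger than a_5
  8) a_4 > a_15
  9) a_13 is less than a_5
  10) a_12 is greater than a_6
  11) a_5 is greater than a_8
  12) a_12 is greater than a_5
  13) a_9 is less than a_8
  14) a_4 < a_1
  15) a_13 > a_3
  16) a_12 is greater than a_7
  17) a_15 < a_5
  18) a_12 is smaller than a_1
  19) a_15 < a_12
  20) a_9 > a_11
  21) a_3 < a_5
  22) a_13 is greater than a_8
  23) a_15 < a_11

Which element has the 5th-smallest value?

a_8

Piecing the relations together gives one ordering: a_3 < a_15 < a_11 < a_9 < a_8 < a_13 < a_5 < a_4 < a_6 < a_7 < a_12 < a_1.
The 5th smallest is a_8.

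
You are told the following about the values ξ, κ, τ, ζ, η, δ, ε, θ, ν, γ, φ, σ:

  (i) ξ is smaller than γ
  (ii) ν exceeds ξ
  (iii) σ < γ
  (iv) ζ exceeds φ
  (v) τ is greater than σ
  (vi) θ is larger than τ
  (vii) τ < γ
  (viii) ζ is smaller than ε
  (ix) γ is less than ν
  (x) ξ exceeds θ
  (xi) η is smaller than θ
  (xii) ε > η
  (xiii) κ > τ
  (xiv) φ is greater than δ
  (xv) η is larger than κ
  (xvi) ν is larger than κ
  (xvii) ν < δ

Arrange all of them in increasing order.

The consecutive links are each given: σ < τ; τ < κ; κ < η; η < θ; θ < ξ; ξ < γ; γ < ν; ν < δ; δ < φ; φ < ζ; ζ < ε.

σ < τ < κ < η < θ < ξ < γ < ν < δ < φ < ζ < ε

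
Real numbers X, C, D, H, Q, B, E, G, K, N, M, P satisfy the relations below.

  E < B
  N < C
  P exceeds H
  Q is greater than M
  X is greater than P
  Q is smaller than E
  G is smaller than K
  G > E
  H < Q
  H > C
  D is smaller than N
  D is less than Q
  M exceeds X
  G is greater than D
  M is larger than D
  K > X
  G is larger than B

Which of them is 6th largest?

M

Piecing the relations together gives one ordering: D < N < C < H < P < X < M < Q < E < B < G < K.
The 6th largest is M.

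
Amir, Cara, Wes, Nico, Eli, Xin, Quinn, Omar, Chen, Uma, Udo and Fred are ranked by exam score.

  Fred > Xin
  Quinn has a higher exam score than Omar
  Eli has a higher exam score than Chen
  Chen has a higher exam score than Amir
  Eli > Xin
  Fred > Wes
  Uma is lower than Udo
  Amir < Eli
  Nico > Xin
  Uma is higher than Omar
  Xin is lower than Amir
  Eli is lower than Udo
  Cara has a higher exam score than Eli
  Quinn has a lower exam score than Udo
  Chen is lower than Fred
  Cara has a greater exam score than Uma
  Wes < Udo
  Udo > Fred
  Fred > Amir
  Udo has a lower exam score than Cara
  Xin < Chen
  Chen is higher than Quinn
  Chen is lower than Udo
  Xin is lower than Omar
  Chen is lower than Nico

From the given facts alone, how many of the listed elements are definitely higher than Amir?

6

The elements the relations force above Amir are Chen, Eli, Nico, Fred, Udo, Cara — no chain reaches any other.
That is 6.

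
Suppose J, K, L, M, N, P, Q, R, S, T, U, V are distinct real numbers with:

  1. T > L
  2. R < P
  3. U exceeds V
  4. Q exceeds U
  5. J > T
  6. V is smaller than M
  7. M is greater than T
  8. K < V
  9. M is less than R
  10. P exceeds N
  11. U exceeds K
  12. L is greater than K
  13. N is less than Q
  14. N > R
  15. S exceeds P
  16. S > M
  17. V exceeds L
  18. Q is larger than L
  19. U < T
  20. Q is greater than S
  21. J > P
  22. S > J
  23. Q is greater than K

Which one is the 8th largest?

The consecutive relations fix a unique order: K < L < V < U < T < M < R < N < P < J < S < Q.
The 8th largest is T.

T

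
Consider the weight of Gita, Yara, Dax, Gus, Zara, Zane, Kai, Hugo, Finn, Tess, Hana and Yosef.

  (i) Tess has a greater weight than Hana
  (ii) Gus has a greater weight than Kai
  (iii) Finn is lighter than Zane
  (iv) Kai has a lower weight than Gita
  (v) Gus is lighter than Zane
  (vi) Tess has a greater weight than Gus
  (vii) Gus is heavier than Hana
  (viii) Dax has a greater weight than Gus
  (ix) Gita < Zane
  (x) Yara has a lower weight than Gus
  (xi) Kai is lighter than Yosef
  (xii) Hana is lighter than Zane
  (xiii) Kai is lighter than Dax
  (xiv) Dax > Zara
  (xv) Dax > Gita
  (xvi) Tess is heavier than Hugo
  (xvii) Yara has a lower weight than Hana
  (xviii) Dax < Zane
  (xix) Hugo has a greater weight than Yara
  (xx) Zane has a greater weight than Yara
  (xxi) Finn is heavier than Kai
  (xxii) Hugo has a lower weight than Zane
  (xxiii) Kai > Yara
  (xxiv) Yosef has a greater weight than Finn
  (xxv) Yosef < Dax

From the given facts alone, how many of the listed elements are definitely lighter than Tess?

5

The elements the relations force below Tess are Yara, Hana, Kai, Gus, Hugo — no chain reaches any other.
That is 5.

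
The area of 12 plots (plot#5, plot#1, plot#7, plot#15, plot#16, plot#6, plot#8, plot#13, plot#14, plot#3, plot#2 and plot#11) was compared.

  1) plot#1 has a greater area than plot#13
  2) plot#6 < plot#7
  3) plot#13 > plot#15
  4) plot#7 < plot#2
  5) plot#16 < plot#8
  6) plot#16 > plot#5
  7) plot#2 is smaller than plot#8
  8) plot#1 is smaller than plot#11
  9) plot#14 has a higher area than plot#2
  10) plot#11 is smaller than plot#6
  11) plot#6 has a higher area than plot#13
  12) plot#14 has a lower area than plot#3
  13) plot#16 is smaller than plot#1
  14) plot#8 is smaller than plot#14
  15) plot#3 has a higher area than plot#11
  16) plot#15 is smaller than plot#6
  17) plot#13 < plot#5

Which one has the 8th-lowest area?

Piecing the relations together gives one ordering: plot#15 < plot#13 < plot#5 < plot#16 < plot#1 < plot#11 < plot#6 < plot#7 < plot#2 < plot#8 < plot#14 < plot#3.
Counting 8 from the smallest end gives plot#7.

plot#7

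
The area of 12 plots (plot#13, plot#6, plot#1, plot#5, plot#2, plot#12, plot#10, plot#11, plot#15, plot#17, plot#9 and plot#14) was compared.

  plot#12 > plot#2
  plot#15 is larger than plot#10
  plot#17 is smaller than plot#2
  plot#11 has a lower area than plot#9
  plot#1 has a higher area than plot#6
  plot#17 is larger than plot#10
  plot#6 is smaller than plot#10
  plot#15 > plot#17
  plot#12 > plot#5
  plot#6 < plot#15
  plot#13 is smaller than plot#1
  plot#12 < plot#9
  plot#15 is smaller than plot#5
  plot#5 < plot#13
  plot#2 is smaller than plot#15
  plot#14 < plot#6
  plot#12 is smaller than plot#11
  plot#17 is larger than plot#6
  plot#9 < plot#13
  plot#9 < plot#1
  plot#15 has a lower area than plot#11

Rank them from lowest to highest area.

plot#14 < plot#6 < plot#10 < plot#17 < plot#2 < plot#15 < plot#5 < plot#12 < plot#11 < plot#9 < plot#13 < plot#1

Nothing is placed below plot#14, so it is least; from there plot#14 < plot#6; plot#6 < plot#10; plot#10 < plot#17; plot#17 < plot#2; plot#2 < plot#15; plot#15 < plot#5; plot#5 < plot#12; plot#12 < plot#11; plot#11 < plot#9; plot#9 < plot#13; plot#13 < plot#1, each given directly.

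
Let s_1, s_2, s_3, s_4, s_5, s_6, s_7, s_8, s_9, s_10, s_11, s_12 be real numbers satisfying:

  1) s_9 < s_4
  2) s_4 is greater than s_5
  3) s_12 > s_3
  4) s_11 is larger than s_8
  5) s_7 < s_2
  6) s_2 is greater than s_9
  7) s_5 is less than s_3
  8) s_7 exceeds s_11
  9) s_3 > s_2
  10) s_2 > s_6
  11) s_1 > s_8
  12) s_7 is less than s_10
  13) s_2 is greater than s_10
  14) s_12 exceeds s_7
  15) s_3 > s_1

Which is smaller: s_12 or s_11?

s_11 < s_7 and s_7 < s_10 give s_11 < s_10.
With s_10 < s_2: s_11 < s_7 < s_10 < s_2.
With s_2 < s_3: s_11 < s_7 < s_10 < s_2 < s_3.
With s_3 < s_12: s_11 < s_7 < s_10 < s_2 < s_3 < s_12.
So s_11 < s_12; s_11 is the smaller of the two.

s_11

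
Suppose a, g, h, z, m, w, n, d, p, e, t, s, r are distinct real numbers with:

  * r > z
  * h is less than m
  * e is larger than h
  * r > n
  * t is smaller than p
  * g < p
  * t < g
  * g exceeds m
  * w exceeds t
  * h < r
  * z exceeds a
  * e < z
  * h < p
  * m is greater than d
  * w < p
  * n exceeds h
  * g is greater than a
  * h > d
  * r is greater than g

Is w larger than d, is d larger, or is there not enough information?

Following every chain through d: above d we get h, e, m, g, n, z, r, p.
w is not reached, and no chain runs the other way from w to d.
So the given relations leave the order of d and w undetermined.

undetermined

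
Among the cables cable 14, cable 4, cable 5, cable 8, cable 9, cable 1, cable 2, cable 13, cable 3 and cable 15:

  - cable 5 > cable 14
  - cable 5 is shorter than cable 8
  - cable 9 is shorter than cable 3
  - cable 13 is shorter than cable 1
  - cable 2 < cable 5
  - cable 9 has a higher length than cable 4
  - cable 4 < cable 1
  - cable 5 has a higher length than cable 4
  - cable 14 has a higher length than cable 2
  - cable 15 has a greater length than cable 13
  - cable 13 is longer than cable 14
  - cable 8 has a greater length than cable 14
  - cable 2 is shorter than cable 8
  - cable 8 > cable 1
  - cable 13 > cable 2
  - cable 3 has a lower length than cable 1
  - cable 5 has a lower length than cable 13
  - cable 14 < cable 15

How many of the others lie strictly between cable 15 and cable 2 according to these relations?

3

Chaining upward from cable 2 reaches: cable 14, cable 5, cable 13, cable 1, cable 8.
Chaining downward from cable 15 reaches: cable 4, cable 14, cable 5, cable 13.
Strictly between cable 2 and cable 15 are those in both lists: cable 14, cable 5, cable 13 — 3 elements.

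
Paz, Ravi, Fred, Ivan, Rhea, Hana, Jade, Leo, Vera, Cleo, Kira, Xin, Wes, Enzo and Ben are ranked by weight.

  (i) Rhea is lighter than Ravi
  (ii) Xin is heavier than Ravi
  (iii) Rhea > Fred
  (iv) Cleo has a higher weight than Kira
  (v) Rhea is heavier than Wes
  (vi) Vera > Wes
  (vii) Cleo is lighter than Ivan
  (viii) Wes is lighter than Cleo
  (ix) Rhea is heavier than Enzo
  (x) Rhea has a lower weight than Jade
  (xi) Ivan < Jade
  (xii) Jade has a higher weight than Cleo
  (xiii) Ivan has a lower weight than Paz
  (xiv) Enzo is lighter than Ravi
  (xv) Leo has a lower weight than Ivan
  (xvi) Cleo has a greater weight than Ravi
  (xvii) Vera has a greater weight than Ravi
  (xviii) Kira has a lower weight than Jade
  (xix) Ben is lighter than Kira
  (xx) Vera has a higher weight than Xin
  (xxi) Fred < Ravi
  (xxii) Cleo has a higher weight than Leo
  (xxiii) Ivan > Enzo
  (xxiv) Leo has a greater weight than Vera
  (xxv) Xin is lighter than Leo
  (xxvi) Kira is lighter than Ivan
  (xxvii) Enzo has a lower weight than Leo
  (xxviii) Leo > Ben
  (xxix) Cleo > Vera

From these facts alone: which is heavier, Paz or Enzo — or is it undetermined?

Paz

The relevant relations are Enzo < Rhea; Rhea < Ravi; Ravi < Xin; Xin < Vera; Vera < Leo; Leo < Cleo; Cleo < Ivan; Ivan < Paz.
Chaining these gives Enzo < Rhea < Ravi < Xin < Vera < Leo < Cleo < Ivan < Paz.
So Paz is heavier.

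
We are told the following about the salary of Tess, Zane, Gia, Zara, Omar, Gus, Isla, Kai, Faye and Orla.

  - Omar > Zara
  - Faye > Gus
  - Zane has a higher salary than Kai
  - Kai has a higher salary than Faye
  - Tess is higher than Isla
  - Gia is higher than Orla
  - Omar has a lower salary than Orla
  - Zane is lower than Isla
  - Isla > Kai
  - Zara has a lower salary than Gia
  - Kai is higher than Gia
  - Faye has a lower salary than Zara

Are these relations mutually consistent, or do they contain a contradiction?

consistent

The single ordering Gus < Faye < Zara < Omar < Orla < Gia < Kai < Zane < Isla < Tess satisfies every listed relation, so no contradiction arises.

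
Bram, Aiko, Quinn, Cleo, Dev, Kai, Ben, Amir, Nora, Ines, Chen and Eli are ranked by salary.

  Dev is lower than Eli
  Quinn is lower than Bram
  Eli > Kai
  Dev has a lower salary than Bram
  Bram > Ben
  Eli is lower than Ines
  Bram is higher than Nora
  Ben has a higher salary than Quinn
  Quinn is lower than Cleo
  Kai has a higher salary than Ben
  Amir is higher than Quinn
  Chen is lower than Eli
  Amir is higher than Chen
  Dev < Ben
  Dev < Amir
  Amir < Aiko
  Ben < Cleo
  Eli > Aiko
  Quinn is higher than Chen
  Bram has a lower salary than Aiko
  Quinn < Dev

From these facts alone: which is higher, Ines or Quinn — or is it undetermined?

Link the given pairs in sequence: Quinn < Dev; Dev < Ben; Ben < Bram; Bram < Aiko; Aiko < Eli; Eli < Ines.
Chaining these gives Quinn < Dev < Ben < Bram < Aiko < Eli < Ines.
So Ines is higher.

Ines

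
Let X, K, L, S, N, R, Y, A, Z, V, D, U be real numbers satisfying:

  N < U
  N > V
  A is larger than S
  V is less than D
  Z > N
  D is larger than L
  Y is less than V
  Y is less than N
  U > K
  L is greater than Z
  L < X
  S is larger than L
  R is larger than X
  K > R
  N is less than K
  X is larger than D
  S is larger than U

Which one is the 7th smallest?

Chaining the given pairs: Y < V < N < Z < L < D < X < R < K < U < S < A.
Counting 7 from the smallest end gives X.

X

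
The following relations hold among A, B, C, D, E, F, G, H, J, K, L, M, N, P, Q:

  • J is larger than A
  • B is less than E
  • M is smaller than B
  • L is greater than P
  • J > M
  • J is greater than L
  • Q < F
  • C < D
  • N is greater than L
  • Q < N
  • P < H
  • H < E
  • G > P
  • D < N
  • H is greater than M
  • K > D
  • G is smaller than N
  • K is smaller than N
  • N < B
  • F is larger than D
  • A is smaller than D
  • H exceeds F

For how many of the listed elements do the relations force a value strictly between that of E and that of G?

The relations place G below E. An element lies strictly between them when it is forced above G and also forced below E.
Above G: {N, B}. Below E: {P, C, L, A, M, D, K, Q, N, B, F, H}.
Intersection: {N, B} — 2.

2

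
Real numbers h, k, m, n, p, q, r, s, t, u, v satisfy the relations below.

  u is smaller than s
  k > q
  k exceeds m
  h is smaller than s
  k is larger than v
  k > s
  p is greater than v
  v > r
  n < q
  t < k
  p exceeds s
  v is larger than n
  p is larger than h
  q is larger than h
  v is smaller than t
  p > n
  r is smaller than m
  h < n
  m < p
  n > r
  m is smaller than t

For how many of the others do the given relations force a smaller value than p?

7

From p the given relations immediately reach h, n, s, v, m.
From those, u, r — 7 in total.
No other element is forced below p by the given relations, so the count is 7.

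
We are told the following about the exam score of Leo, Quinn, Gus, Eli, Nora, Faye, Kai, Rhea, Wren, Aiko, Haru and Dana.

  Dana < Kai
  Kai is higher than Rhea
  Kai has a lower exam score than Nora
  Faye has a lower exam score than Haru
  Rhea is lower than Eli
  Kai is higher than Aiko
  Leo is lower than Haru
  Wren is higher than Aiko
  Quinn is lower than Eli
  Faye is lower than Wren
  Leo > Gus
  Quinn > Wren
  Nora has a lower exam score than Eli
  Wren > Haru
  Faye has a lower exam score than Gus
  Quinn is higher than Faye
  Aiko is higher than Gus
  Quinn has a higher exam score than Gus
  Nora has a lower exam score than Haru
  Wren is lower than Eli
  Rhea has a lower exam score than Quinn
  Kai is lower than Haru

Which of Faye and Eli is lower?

Following the relations from Faye: Faye < Gus < Aiko < Kai < Nora < Haru < Wren < Quinn < Eli.
So Faye < Eli; Faye is the lower of the two.

Faye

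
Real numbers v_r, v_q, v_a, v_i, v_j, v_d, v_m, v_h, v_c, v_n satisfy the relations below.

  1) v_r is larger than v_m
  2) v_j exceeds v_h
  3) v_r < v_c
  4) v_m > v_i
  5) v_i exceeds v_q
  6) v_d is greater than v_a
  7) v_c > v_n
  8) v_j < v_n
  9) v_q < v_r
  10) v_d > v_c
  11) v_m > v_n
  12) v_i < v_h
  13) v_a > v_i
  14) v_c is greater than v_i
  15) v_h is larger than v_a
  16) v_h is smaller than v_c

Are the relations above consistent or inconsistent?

consistent

The single ordering v_q < v_i < v_a < v_h < v_j < v_n < v_m < v_r < v_c < v_d satisfies every listed relation, so no contradiction arises.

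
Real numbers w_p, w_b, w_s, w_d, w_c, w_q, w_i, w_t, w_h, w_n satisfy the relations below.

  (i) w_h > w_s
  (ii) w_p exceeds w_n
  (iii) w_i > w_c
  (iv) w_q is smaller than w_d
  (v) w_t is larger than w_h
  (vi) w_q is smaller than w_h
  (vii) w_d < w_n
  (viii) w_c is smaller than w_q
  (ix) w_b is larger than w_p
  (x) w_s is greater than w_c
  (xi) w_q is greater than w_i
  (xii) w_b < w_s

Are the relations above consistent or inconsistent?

Every relation is compatible with w_c < w_i < w_q < w_d < w_n < w_p < w_b < w_s < w_h < w_t; the set is consistent.

consistent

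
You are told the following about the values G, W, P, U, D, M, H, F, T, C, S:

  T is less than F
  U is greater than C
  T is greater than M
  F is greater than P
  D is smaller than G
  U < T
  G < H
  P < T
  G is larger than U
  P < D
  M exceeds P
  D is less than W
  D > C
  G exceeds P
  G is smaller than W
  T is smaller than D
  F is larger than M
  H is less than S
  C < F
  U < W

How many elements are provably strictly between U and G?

Chaining upward from U reaches: T, D, F, H, S, W.
Chaining downward from G reaches: C, P, M, T, D.
Strictly between U and G are those in both lists: T, D — 2 elements.

2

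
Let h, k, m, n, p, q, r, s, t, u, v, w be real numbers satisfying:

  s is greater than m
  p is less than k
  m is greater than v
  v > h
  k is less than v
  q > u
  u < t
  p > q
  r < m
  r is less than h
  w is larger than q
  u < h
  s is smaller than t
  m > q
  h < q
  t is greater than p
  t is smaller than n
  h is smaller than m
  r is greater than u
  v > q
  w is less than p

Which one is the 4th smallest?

q

The consecutive relations fix a unique order: u < r < h < q < w < p < k < v < m < s < t < n.
Counting 4 from the smallest end gives q.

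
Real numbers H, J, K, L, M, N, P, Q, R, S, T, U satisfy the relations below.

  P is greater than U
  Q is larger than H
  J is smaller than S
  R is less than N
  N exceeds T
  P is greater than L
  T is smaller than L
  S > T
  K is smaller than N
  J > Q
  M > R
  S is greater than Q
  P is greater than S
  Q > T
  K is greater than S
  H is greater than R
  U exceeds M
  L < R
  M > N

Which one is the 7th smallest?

Chaining the given pairs: T < L < R < H < Q < J < S < K < N < M < U < P.
Counting 7 from the smallest end gives S.

S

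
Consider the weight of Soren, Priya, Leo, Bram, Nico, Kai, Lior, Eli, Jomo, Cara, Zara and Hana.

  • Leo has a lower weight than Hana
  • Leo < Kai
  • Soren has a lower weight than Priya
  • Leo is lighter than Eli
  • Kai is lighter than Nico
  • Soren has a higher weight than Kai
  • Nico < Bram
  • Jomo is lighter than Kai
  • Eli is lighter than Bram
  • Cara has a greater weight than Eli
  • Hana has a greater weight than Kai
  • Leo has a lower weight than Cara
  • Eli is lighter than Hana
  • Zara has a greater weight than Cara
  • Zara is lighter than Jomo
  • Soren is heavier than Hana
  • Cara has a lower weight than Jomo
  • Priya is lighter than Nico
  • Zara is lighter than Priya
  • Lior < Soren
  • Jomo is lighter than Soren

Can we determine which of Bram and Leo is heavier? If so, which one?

Link the given pairs in sequence: Leo < Eli; Eli < Cara; Cara < Zara; Zara < Jomo; Jomo < Kai; Kai < Hana; Hana < Soren; Soren < Priya; Priya < Nico; Nico < Bram.
Together: Leo < Eli < Cara < Zara < Jomo < Kai < Hana < Soren < Priya < Nico < Bram.
So Bram is heavier.

Bram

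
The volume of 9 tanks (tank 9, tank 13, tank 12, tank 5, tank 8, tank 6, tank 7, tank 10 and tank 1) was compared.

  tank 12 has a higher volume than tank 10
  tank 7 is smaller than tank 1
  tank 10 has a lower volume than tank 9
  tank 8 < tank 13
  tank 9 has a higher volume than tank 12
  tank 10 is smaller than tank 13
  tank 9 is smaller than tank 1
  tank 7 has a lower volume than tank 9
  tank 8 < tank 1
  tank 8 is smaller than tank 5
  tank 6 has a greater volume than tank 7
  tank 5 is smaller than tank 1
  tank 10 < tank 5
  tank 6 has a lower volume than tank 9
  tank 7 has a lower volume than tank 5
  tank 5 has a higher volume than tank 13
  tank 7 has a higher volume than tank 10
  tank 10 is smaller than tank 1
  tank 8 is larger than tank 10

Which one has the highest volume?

tank 10 is not greatest since tank 10 < tank 12; tank 8 is not greatest since tank 8 < tank 5; tank 12 is not greatest since tank 12 < tank 9; tank 13 is not greatest since tank 13 < tank 5; tank 7 is not greatest since tank 7 < tank 5; tank 6 is not greatest since tank 6 < tank 9; tank 5 is not greatest since tank 5 < tank 1; tank 9 is not greatest since tank 9 < tank 1.
Only tank 1 has nothing above it, so tank 1 is the highest volume.

tank 1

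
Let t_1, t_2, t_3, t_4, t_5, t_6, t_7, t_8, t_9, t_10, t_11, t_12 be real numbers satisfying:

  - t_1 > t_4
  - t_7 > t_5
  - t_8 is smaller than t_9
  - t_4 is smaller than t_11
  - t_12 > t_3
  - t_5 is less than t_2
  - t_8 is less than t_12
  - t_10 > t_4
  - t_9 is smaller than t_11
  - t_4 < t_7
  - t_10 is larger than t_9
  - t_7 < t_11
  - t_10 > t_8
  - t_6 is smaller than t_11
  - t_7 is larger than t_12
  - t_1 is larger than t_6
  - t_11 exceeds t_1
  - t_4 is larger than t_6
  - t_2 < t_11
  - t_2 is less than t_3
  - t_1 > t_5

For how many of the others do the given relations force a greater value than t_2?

From t_2 the given relations immediately reach t_3, t_11.
From those, t_12 — 3 in total.
From those, t_7 — 4 in total.
Nothing else is reachable above t_2; 4 in all.

4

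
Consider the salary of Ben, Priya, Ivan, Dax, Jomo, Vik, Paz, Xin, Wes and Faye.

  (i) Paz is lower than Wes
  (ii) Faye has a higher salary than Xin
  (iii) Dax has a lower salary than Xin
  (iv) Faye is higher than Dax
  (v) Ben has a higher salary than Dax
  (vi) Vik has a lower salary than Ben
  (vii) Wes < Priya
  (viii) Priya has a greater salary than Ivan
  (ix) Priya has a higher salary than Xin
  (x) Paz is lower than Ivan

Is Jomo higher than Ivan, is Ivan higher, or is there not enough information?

undetermined

Following every chain through Ivan: above Ivan we get Priya; below Ivan we get Paz.
Jomo is not reached, and no chain runs the other way from Jomo to Ivan.
So the given relations leave the order of Ivan and Jomo undetermined.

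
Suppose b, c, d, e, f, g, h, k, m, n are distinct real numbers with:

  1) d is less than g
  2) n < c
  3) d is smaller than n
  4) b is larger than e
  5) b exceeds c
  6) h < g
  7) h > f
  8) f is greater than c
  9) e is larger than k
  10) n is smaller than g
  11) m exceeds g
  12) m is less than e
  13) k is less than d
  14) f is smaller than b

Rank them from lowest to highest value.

k < d < n < c < f < h < g < m < e < b

Nothing is placed below k, so it is least; from there k < d; d < n; n < c; c < f; f < h; h < g; g < m; m < e; e < b, each given directly.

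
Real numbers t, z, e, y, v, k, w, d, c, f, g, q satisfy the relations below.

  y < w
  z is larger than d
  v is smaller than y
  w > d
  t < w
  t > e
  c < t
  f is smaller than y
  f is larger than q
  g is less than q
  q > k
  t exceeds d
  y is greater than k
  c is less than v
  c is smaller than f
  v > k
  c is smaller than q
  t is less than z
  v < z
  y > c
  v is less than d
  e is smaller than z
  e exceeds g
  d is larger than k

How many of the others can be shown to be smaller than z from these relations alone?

The elements the relations force below z are k, g, c, v, e, d, t — no chain reaches any other.
That is 7.

7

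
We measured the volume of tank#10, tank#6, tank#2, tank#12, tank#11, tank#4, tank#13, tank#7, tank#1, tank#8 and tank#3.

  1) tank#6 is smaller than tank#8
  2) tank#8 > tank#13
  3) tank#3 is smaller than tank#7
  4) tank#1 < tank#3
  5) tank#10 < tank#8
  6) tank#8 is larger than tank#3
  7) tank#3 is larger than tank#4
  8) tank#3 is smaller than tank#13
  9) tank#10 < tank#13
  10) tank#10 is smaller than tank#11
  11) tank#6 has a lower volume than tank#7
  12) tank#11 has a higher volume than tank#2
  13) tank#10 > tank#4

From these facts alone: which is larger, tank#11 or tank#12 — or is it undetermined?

undetermined

Following every chain through tank#12: nothing is chained to tank#12.
tank#11 is not reached, and no chain runs the other way from tank#11 to tank#12.
So the given relations leave the order of tank#12 and tank#11 undetermined.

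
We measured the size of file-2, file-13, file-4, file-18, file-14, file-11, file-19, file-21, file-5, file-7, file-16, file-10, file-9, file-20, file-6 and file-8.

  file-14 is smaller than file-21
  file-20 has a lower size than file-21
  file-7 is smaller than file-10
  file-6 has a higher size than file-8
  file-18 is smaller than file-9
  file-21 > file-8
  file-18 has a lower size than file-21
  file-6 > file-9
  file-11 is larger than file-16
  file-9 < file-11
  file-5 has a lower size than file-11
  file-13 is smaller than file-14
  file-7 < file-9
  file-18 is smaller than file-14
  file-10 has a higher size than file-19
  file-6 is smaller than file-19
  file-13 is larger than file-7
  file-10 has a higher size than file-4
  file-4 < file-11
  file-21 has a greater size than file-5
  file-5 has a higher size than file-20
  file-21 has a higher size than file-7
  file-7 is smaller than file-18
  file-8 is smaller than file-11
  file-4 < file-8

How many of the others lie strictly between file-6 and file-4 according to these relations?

1

The relations place file-4 below file-6. An element lies strictly between them when it is forced above file-4 and also forced below file-6.
Above file-4: {file-8, file-19, file-10, file-11, file-21}. Below file-6: {file-7, file-18, file-8, file-9}.
Intersection: {file-8} — 1.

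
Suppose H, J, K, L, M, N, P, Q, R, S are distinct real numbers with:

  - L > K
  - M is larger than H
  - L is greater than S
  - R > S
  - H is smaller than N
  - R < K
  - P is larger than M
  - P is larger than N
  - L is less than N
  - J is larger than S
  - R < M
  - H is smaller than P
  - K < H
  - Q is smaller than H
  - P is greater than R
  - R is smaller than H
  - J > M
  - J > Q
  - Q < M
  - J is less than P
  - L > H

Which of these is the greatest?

Chaining downward from P: directly below it, R, H, M, J, N; then Q, S, K, L.
That covers every other element, and nothing is given above P, so P is the greatest.

P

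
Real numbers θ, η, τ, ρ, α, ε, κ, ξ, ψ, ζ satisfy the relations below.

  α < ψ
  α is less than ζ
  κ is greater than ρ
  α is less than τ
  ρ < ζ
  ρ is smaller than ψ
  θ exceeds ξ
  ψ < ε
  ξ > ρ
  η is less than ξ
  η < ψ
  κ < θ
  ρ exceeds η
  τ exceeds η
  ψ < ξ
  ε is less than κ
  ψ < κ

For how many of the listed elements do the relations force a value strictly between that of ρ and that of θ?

4

Chaining upward from ρ reaches: ψ, ε, ξ, κ, ζ.
Chaining downward from θ reaches: α, η, ψ, ε, ξ, κ.
Strictly between ρ and θ are those in both lists: ψ, ε, ξ, κ — 4 elements.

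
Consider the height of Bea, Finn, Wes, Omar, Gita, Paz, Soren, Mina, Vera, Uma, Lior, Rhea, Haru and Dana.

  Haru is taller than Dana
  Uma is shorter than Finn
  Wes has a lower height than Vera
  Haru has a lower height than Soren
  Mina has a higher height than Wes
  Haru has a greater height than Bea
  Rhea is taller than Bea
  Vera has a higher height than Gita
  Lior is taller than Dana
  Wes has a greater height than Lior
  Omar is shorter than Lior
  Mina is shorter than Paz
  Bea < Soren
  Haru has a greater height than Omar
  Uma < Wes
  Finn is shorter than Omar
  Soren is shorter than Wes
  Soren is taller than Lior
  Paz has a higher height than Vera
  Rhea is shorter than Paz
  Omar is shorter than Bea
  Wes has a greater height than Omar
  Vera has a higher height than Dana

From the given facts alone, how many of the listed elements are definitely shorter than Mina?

9

From Mina the given relations immediately reach Wes.
From those, Uma, Omar, Lior, Soren — 5 in total.
From those, Finn, Bea, Dana, Haru — 9 in total.
No other element is forced below Mina by the given relations, so the count is 9.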